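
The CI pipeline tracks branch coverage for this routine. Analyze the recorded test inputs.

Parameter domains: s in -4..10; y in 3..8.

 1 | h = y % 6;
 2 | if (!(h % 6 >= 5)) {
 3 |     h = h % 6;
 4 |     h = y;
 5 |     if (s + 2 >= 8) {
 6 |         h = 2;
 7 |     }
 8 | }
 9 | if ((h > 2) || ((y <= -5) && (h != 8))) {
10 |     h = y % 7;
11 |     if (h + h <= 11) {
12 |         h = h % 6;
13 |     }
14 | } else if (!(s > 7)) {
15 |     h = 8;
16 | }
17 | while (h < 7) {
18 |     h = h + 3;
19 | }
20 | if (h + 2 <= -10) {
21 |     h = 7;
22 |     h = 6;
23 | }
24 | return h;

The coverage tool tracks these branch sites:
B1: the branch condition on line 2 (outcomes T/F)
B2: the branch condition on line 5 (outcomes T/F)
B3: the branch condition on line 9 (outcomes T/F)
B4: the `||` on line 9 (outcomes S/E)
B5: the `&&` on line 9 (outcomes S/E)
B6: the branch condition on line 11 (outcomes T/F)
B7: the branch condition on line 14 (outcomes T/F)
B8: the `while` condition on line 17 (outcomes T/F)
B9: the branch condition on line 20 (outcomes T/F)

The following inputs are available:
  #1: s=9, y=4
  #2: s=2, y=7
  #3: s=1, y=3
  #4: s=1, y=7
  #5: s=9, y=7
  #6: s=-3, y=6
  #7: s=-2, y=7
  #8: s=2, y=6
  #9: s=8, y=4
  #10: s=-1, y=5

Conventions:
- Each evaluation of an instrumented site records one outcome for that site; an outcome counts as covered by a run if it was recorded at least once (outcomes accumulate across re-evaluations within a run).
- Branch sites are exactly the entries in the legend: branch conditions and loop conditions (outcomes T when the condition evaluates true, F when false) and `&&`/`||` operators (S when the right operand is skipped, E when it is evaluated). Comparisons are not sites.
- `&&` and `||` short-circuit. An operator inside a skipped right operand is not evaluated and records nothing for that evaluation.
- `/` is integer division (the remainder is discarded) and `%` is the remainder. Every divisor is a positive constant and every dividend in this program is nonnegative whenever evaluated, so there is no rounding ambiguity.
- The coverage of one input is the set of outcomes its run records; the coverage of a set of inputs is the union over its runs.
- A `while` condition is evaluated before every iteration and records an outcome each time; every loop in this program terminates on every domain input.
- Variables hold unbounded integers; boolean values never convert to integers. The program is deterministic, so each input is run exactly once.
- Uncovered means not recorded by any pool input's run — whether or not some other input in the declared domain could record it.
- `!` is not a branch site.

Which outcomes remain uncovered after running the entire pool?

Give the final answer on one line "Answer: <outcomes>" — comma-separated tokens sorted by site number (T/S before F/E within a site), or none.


test 1 (s=9, y=4) fires B1->T, B2->T, B4->E, B5->S, B3->F, B7->F, B8->T, B8->T, B8->F, B9->F; hits B1=T, B2=T, B3=F, B4=E, B5=S, B7=F, B8=T, B8=F, B9=F
test 2 (s=2, y=7) fires B1->T, B2->F, B4->S, B3->T, B6->T, B8->T, B8->T, B8->T, B8->F, B9->F; hits B1=T, B2=F, B3=T, B4=S, B6=T, B8=T, B8=F, B9=F
test 3 (s=1, y=3) fires B1->T, B2->F, B4->S, B3->T, B6->T, B8->T, B8->T, B8->F, B9->F; hits B1=T, B2=F, B3=T, B4=S, B6=T, B8=T, B8=F, B9=F
test 4 (s=1, y=7) fires B1->T, B2->F, B4->S, B3->T, B6->T, B8->T, B8->T, B8->T, B8->F, B9->F; hits B1=T, B2=F, B3=T, B4=S, B6=T, B8=T, B8=F, B9=F
test 5 (s=9, y=7) fires B1->T, B2->T, B4->E, B5->S, B3->F, B7->F, B8->T, B8->T, B8->F, B9->F; hits B1=T, B2=T, B3=F, B4=E, B5=S, B7=F, B8=T, B8=F, B9=F
test 6 (s=-3, y=6) fires B1->T, B2->F, B4->S, B3->T, B6->F, B8->T, B8->F, B9->F; hits B1=T, B2=F, B3=T, B4=S, B6=F, B8=T, B8=F, B9=F
test 7 (s=-2, y=7) fires B1->T, B2->F, B4->S, B3->T, B6->T, B8->T, B8->T, B8->T, B8->F, B9->F; hits B1=T, B2=F, B3=T, B4=S, B6=T, B8=T, B8=F, B9=F
test 8 (s=2, y=6) fires B1->T, B2->F, B4->S, B3->T, B6->F, B8->T, B8->F, B9->F; hits B1=T, B2=F, B3=T, B4=S, B6=F, B8=T, B8=F, B9=F
test 9 (s=8, y=4) fires B1->T, B2->T, B4->E, B5->S, B3->F, B7->F, B8->T, B8->T, B8->F, B9->F; hits B1=T, B2=T, B3=F, B4=E, B5=S, B7=F, B8=T, B8=F, B9=F
test 10 (s=-1, y=5) fires B1->F, B4->S, B3->T, B6->T, B8->T, B8->F, B9->F; hits B1=F, B3=T, B4=S, B6=T, B8=T, B8=F, B9=F
union over the pool: B1=T, B1=F, B2=T, B2=F, B3=T, B3=F, B4=S, B4=E, B5=S, B6=T, B6=F, B7=F, B8=T, B8=F, B9=F
uncovered (3 of 18): B5=E, B7=T, B9=T
Answer: B5=E, B7=T, B9=T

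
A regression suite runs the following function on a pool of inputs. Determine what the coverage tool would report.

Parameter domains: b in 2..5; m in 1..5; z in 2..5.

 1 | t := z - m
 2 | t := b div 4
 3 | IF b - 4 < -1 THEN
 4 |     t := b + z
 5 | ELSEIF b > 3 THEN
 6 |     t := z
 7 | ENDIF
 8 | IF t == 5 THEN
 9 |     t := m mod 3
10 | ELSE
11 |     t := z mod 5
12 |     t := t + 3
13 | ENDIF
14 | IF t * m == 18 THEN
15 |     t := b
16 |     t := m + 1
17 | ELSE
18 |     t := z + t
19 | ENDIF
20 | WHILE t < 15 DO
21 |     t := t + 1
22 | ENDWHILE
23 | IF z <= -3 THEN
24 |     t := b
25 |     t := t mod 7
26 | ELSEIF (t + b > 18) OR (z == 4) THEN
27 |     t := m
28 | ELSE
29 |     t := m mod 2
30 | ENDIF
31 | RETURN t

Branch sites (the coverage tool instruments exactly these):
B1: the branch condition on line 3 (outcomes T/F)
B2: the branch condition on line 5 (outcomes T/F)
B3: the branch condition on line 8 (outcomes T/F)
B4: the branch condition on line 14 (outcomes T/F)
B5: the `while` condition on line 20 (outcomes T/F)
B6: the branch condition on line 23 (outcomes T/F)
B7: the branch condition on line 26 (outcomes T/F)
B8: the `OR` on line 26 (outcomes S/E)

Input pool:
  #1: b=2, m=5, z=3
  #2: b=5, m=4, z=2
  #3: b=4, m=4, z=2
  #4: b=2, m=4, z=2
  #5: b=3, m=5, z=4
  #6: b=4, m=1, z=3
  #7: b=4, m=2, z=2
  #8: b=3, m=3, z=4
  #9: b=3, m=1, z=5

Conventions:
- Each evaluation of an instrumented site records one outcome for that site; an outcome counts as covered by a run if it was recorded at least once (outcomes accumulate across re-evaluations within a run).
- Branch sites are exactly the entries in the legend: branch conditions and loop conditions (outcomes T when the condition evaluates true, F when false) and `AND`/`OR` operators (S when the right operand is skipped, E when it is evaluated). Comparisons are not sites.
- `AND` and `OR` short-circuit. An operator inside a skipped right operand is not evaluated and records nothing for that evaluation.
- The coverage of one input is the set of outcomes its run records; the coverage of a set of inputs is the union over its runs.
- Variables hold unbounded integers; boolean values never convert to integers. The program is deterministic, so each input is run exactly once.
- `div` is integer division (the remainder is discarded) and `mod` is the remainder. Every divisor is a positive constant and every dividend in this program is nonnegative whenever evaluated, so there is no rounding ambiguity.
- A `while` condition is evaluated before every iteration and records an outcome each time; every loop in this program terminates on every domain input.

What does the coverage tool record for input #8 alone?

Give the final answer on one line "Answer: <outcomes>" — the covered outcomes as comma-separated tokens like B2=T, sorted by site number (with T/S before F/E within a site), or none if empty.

Running input #8 (b=3, m=3, z=4), event by event:
  B1->F, B2->F, B3->F, B4->F, B5->T, B5->T, B5->T, B5->T, B5->F, B6->F
  B8->E, B7->T
deduplicating events, the covered set is: B1=F, B2=F, B3=F, B4=F, B5=T, B5=F, B6=F, B7=T, B8=E

Answer: B1=F, B2=F, B3=F, B4=F, B5=T, B5=F, B6=F, B7=T, B8=E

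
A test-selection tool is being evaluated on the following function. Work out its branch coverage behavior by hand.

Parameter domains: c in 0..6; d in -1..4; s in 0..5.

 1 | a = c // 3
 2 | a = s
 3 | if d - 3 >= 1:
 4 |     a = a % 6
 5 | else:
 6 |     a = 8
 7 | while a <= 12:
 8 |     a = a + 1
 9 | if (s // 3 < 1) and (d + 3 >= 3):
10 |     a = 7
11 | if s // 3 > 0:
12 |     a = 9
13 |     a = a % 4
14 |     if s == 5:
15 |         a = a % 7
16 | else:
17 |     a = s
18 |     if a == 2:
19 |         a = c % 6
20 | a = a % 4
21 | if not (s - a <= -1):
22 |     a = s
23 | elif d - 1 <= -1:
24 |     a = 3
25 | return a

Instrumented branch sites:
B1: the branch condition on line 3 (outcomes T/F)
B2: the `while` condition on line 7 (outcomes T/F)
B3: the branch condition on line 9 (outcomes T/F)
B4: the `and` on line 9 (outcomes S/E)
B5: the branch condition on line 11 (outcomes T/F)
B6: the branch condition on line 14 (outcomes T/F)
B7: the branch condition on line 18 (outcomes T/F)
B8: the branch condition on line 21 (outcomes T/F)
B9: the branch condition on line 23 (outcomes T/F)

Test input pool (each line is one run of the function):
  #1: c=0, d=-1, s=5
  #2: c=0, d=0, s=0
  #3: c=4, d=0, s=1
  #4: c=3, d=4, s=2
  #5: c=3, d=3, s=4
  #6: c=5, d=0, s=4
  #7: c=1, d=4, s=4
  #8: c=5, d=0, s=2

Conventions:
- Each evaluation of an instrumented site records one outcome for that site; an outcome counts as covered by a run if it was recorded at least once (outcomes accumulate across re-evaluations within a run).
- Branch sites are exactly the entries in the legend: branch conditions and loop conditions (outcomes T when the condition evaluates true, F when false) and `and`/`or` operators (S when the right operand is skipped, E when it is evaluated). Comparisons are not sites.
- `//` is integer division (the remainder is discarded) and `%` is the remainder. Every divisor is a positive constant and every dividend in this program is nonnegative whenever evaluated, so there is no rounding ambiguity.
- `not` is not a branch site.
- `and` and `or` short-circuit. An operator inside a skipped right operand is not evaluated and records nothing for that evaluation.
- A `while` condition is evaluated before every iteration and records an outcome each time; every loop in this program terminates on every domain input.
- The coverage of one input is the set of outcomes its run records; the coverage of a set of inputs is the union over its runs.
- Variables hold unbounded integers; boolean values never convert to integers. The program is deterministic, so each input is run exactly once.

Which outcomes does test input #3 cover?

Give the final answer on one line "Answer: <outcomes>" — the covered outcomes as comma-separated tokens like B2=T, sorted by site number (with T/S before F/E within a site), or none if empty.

Simulating input #3 (c=4, d=0, s=1) step by step:
  B1->F, B2->T, B2->T, B2->T, B2->T, B2->T, B2->F, B4->E, B3->T, B5->F
  B7->F, B8->T
collecting distinct outcomes: B1=F, B2=T, B2=F, B3=T, B4=E, B5=F, B7=F, B8=T

Answer: B1=F, B2=T, B2=F, B3=T, B4=E, B5=F, B7=F, B8=T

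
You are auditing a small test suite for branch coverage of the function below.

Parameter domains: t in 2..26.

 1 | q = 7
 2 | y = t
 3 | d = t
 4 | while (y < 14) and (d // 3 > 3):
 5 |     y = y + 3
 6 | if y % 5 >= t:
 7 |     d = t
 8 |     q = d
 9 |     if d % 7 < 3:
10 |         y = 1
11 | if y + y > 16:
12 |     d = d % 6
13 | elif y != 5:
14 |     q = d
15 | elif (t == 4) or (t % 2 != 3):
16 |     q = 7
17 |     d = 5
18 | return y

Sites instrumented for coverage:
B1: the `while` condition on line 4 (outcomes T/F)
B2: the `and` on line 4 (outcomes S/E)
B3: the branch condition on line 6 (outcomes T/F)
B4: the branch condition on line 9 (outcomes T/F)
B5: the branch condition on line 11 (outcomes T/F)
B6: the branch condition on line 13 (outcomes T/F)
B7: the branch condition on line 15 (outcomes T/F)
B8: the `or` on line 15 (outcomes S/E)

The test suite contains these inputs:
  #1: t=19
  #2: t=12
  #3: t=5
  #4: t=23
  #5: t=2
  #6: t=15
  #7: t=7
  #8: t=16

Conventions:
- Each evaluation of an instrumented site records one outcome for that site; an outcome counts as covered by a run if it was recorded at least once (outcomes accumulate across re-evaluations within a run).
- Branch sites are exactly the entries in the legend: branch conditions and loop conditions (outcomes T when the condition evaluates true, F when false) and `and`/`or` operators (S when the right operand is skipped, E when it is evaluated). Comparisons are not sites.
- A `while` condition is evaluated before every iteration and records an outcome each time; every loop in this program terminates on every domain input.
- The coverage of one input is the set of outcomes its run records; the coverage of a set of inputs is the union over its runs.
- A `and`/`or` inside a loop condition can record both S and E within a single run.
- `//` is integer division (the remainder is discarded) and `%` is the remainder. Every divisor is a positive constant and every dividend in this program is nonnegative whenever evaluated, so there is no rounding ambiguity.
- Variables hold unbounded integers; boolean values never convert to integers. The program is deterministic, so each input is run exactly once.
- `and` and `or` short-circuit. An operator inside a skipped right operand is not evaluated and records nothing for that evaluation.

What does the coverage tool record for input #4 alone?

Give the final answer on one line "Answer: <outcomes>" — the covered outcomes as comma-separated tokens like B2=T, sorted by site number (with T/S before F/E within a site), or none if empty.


Event log for input #4 (t=23):
  B2->S, B1->F, B3->F, B5->T
as a set, this run covers: B1=F, B2=S, B3=F, B5=T
Answer: B1=F, B2=S, B3=F, B5=T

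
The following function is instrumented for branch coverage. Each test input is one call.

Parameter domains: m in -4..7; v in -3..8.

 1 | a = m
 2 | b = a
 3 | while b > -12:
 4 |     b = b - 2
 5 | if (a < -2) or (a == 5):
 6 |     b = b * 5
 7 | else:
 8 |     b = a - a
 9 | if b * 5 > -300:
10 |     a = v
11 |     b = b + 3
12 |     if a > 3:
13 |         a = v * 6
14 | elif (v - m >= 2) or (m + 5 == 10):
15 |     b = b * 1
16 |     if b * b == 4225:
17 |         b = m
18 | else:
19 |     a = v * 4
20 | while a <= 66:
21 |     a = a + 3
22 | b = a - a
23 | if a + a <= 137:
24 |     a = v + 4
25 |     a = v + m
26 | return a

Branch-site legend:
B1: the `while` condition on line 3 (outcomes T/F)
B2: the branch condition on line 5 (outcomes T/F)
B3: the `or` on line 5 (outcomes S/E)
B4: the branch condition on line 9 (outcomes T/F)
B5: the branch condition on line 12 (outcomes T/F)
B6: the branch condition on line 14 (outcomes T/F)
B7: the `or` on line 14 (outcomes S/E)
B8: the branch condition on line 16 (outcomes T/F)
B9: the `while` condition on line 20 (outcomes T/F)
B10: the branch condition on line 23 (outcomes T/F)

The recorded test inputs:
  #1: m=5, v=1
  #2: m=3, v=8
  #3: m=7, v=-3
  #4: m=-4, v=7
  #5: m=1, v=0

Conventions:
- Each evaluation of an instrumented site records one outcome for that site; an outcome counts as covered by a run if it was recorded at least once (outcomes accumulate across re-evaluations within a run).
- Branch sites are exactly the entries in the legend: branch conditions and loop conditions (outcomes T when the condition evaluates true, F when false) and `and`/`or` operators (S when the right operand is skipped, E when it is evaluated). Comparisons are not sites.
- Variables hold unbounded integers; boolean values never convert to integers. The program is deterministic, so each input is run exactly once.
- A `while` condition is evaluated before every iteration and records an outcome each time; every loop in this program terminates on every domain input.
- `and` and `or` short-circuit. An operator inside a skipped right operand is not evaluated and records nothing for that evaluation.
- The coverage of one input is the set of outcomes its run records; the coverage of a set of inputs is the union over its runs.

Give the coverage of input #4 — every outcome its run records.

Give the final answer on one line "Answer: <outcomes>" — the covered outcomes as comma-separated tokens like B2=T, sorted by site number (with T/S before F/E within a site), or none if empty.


Running input #4 (m=-4, v=7), event by event:
  B1->T, B1->T, B1->T, B1->T, B1->F, B3->S, B2->T, B4->F, B7->S, B6->T
  B8->F, B9->T, B9->T, B9->T, B9->T, B9->T, B9->T, B9->T, B9->T, B9->T
  B9->T, B9->T, B9->T, B9->T, B9->T, B9->T, B9->T, B9->T, B9->T, B9->T
  B9->T, B9->T, B9->T, B9->T, B9->T, B9->F, B10->T
deduplicating events, the covered set is: B1=T, B1=F, B2=T, B3=S, B4=F, B6=T, B7=S, B8=F, B9=T, B9=F, B10=T
Answer: B1=T, B1=F, B2=T, B3=S, B4=F, B6=T, B7=S, B8=F, B9=T, B9=F, B10=T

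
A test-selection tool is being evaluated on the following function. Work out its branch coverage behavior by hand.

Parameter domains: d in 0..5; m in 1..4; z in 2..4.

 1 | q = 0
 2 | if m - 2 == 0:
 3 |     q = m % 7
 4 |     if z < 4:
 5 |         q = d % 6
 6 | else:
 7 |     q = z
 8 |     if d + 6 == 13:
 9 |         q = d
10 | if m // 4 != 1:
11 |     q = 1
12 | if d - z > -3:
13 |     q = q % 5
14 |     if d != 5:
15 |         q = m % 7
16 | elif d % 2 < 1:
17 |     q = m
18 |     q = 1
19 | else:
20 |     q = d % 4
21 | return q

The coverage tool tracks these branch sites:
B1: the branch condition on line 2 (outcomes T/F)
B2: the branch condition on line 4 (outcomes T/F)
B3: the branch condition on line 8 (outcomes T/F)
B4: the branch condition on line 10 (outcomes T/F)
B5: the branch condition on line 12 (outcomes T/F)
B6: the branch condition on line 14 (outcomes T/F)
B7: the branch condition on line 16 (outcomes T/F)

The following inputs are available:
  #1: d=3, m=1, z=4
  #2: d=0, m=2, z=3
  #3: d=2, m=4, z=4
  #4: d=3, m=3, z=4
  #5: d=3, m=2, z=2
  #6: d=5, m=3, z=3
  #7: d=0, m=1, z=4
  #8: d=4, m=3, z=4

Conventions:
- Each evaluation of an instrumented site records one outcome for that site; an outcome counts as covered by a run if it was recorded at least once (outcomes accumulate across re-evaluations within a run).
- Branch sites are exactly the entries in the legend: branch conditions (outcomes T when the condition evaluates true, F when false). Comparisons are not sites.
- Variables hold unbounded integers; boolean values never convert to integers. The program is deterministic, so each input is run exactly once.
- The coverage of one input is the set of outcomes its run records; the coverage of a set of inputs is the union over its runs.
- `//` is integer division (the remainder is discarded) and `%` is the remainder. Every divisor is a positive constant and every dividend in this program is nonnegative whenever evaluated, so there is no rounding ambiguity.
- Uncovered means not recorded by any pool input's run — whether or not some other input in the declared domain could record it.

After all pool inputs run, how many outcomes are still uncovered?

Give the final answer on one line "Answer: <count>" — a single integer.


input #1, d=3, m=1, z=4: events B1->F, B3->F, B4->T, B5->T, B6->T; outcomes B1=F, B3=F, B4=T, B5=T, B6=T
input #2, d=0, m=2, z=3: events B1->T, B2->T, B4->T, B5->F, B7->T; outcomes B1=T, B2=T, B4=T, B5=F, B7=T
input #3, d=2, m=4, z=4: events B1->F, B3->F, B4->F, B5->T, B6->T; outcomes B1=F, B3=F, B4=F, B5=T, B6=T
input #4, d=3, m=3, z=4: events B1->F, B3->F, B4->T, B5->T, B6->T; outcomes B1=F, B3=F, B4=T, B5=T, B6=T
input #5, d=3, m=2, z=2: events B1->T, B2->T, B4->T, B5->T, B6->T; outcomes B1=T, B2=T, B4=T, B5=T, B6=T
input #6, d=5, m=3, z=3: events B1->F, B3->F, B4->T, B5->T, B6->F; outcomes B1=F, B3=F, B4=T, B5=T, B6=F
input #7, d=0, m=1, z=4: events B1->F, B3->F, B4->T, B5->F, B7->T; outcomes B1=F, B3=F, B4=T, B5=F, B7=T
input #8, d=4, m=3, z=4: events B1->F, B3->F, B4->T, B5->T, B6->T; outcomes B1=F, B3=F, B4=T, B5=T, B6=T
union over the pool: B1=T, B1=F, B2=T, B3=F, B4=T, B4=F, B5=T, B5=F, B6=T, B6=F, B7=T
uncovered (3 of 14): B2=F, B3=T, B7=F
Answer: 3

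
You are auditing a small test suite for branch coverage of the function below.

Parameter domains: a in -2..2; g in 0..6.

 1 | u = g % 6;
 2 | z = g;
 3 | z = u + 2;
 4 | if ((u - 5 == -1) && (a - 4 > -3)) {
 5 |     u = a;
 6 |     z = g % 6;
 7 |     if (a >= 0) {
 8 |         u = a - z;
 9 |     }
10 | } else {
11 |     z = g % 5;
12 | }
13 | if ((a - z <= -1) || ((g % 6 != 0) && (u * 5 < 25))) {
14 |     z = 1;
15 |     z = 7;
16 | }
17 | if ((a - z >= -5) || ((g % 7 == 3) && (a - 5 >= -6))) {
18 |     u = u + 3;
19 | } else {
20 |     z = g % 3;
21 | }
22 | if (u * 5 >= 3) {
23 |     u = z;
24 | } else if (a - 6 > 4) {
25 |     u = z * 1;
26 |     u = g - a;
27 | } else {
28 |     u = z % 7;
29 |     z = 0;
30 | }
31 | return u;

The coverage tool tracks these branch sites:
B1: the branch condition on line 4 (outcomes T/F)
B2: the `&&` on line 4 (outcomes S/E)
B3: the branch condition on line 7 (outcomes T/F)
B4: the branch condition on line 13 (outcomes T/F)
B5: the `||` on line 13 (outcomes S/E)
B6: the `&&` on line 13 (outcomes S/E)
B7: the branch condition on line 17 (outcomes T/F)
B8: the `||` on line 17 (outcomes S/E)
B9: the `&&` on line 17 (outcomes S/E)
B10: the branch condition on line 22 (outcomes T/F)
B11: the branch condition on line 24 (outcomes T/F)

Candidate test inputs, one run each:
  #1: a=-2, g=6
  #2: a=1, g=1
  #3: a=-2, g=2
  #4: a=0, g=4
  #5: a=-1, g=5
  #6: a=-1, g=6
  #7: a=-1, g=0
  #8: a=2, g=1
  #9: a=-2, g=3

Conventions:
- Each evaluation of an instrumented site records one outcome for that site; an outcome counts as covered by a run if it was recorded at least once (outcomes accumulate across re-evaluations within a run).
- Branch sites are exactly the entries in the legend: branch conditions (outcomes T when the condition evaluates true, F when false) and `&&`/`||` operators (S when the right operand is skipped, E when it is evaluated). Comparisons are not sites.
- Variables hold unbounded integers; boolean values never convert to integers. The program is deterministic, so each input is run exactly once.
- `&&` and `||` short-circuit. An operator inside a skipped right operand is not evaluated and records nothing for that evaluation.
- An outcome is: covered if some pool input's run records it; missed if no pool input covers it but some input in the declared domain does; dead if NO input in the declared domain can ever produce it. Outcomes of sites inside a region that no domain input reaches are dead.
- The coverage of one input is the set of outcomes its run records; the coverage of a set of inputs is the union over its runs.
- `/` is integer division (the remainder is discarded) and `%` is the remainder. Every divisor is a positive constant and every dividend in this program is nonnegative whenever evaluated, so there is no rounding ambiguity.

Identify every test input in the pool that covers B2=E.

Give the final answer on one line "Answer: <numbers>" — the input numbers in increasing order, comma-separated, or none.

input #1 (a=-2, g=6): never hits B2=E
input #2 (a=1, g=1): never hits B2=E
input #3 (a=-2, g=2): never hits B2=E
input #4 (a=0, g=4): hits B2=E
input #5 (a=-1, g=5): never hits B2=E
input #6 (a=-1, g=6): never hits B2=E
input #7 (a=-1, g=0): never hits B2=E
input #8 (a=2, g=1): never hits B2=E
input #9 (a=-2, g=3): never hits B2=E

Answer: 4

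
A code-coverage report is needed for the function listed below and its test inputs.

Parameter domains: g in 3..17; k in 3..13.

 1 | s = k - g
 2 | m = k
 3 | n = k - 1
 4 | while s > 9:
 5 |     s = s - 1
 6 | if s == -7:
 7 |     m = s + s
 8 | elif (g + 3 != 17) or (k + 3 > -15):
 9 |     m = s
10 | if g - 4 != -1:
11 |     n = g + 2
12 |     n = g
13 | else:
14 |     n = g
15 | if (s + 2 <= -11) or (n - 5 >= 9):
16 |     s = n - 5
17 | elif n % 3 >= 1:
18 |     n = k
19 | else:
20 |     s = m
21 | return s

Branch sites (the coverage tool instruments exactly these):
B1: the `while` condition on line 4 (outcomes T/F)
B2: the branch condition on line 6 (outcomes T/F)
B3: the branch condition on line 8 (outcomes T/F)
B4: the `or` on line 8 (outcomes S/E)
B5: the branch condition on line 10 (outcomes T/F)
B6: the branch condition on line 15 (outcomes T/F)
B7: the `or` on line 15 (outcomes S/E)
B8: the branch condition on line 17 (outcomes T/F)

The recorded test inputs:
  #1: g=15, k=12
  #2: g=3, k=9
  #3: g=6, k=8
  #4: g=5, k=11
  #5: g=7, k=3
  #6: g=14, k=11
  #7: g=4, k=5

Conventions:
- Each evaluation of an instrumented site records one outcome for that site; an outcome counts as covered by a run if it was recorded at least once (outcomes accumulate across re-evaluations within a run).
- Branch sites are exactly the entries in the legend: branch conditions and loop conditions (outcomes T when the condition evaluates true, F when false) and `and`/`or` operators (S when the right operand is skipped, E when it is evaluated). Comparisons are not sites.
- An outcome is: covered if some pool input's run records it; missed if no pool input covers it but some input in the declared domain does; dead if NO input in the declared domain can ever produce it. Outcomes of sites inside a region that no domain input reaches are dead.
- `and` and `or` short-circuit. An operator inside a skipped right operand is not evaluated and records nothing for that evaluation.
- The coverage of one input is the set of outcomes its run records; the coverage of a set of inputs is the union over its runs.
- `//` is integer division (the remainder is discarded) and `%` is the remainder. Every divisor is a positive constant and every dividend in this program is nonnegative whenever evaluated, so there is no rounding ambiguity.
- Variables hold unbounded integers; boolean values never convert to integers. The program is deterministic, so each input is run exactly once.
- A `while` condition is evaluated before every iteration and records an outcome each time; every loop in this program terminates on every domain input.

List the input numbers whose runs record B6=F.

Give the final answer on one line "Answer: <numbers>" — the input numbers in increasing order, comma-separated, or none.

input #1 (g=15, k=12): does not produce B6=F
input #2 (g=3, k=9): produces B6=F
input #3 (g=6, k=8): produces B6=F
input #4 (g=5, k=11): produces B6=F
input #5 (g=7, k=3): produces B6=F
input #6 (g=14, k=11): does not produce B6=F
input #7 (g=4, k=5): produces B6=F

Answer: 2, 3, 4, 5, 7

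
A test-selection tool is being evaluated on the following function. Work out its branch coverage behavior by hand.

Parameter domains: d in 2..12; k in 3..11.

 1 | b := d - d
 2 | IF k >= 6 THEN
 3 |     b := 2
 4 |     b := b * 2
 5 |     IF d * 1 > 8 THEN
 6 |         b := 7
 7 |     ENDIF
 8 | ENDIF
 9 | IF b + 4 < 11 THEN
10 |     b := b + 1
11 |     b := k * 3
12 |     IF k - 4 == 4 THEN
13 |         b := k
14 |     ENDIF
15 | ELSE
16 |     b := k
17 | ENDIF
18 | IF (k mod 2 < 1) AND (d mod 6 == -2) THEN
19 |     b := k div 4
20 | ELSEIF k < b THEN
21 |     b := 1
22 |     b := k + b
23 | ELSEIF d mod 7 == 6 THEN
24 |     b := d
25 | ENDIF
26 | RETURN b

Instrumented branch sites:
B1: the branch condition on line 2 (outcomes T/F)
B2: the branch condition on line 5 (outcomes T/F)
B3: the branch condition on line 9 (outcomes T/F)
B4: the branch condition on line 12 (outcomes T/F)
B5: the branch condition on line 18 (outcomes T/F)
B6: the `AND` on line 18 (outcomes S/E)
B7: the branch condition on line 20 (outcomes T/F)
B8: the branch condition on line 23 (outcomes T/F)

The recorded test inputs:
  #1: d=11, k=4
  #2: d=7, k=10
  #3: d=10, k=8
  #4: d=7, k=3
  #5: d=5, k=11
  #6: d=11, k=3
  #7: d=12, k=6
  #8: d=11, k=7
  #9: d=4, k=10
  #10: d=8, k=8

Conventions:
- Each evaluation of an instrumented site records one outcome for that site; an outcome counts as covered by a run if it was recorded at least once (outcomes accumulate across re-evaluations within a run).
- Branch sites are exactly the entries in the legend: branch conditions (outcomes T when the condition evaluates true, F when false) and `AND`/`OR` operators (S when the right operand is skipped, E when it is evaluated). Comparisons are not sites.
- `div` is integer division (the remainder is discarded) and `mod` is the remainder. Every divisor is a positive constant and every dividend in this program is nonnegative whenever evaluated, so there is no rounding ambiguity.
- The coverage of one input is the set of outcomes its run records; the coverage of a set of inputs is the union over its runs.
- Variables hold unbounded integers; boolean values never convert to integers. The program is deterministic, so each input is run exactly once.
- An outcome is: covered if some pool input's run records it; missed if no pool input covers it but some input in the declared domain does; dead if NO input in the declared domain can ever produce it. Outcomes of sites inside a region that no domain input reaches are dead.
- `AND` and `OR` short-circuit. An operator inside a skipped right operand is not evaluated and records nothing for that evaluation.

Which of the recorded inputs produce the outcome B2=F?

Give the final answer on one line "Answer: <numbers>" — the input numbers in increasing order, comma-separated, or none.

input #1 (d=11, k=4): never hits B2=F
input #2 (d=7, k=10): hits B2=F
input #3 (d=10, k=8): never hits B2=F
input #4 (d=7, k=3): never hits B2=F
input #5 (d=5, k=11): hits B2=F
input #6 (d=11, k=3): never hits B2=F
input #7 (d=12, k=6): never hits B2=F
input #8 (d=11, k=7): never hits B2=F
input #9 (d=4, k=10): hits B2=F
input #10 (d=8, k=8): hits B2=F

Answer: 2, 5, 9, 10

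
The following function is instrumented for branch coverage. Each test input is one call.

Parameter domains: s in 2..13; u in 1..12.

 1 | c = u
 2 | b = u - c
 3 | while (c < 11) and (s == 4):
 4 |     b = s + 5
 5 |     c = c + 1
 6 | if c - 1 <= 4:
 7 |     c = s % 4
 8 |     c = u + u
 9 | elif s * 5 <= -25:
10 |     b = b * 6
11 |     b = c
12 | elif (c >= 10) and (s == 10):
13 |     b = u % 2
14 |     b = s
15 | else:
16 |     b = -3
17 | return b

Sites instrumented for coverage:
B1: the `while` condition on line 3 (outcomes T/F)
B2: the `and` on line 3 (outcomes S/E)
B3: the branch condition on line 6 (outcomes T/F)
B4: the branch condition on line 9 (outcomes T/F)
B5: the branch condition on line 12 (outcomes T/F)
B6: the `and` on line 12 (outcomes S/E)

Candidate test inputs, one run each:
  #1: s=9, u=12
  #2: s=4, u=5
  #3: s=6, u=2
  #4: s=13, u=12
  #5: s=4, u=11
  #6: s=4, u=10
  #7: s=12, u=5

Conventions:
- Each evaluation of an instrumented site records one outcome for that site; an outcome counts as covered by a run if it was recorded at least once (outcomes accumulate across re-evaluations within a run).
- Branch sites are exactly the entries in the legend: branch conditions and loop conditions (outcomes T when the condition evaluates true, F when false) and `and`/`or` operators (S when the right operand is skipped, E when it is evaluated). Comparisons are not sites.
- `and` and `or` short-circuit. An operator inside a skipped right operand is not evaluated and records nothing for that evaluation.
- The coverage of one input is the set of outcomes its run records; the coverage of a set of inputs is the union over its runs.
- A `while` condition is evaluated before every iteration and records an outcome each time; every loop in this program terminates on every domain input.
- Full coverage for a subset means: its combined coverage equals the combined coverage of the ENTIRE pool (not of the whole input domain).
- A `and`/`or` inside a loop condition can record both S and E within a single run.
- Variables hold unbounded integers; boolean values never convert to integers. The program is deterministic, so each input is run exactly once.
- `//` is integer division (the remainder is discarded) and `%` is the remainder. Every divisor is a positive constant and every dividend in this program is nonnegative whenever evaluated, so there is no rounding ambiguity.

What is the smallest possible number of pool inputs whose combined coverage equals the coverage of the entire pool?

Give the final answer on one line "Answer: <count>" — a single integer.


test 1 (s=9, u=12) hits B1=F, B2=S, B3=F, B4=F, B5=F, B6=E
test 2 (s=4, u=5) hits B1=T, B1=F, B2=S, B2=E, B3=F, B4=F, B5=F, B6=E
test 3 (s=6, u=2) hits B1=F, B2=E, B3=T
test 4 (s=13, u=12) hits B1=F, B2=S, B3=F, B4=F, B5=F, B6=E
test 5 (s=4, u=11) hits B1=F, B2=S, B3=F, B4=F, B5=F, B6=E
test 6 (s=4, u=10) hits B1=T, B1=F, B2=S, B2=E, B3=F, B4=F, B5=F, B6=E
test 7 (s=12, u=5) hits B1=F, B2=E, B3=T
together the pool reaches 9 outcomes: B1=T, B1=F, B2=S, B2=E, B3=T, B3=F, B4=F, B5=F, B6=E
checked all size-1 subsets: none covers 9 outcomes (max 8/9)
the canonical winner is {2, 3}: size 2, full 9-outcome coverage, earliest index list among size-2 covers
Answer: 2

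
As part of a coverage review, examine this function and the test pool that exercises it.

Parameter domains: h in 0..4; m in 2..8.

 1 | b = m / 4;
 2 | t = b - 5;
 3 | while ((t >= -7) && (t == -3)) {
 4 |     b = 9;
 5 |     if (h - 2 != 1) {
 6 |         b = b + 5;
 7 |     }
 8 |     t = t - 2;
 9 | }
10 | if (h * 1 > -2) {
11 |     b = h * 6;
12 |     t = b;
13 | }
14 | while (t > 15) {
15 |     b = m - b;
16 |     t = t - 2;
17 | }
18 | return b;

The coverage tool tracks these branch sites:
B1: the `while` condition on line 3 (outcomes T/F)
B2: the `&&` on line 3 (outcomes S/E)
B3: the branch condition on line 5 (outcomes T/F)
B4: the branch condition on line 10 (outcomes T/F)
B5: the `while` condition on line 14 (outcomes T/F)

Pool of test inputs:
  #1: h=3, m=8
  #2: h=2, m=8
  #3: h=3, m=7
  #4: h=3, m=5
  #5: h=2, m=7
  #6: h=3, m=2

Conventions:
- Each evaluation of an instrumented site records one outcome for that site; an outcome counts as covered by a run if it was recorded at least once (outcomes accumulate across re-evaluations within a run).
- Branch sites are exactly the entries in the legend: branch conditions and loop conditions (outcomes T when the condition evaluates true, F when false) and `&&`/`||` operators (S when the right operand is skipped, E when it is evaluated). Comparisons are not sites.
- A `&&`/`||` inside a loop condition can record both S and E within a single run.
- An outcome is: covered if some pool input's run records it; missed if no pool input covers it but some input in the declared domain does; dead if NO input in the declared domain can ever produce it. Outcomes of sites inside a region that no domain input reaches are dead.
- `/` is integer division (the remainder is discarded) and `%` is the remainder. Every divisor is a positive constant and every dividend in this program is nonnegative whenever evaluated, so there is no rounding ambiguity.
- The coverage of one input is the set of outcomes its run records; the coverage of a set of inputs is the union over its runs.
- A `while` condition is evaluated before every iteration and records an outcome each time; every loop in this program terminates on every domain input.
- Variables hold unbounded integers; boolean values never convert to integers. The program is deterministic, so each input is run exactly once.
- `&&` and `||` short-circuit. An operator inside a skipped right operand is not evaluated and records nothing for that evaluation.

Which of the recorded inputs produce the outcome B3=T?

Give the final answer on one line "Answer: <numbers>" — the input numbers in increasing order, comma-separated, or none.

input #1 (h=3, m=8): does not produce B3=T
input #2 (h=2, m=8): produces B3=T
input #3 (h=3, m=7): does not produce B3=T
input #4 (h=3, m=5): does not produce B3=T
input #5 (h=2, m=7): does not produce B3=T
input #6 (h=3, m=2): does not produce B3=T

Answer: 2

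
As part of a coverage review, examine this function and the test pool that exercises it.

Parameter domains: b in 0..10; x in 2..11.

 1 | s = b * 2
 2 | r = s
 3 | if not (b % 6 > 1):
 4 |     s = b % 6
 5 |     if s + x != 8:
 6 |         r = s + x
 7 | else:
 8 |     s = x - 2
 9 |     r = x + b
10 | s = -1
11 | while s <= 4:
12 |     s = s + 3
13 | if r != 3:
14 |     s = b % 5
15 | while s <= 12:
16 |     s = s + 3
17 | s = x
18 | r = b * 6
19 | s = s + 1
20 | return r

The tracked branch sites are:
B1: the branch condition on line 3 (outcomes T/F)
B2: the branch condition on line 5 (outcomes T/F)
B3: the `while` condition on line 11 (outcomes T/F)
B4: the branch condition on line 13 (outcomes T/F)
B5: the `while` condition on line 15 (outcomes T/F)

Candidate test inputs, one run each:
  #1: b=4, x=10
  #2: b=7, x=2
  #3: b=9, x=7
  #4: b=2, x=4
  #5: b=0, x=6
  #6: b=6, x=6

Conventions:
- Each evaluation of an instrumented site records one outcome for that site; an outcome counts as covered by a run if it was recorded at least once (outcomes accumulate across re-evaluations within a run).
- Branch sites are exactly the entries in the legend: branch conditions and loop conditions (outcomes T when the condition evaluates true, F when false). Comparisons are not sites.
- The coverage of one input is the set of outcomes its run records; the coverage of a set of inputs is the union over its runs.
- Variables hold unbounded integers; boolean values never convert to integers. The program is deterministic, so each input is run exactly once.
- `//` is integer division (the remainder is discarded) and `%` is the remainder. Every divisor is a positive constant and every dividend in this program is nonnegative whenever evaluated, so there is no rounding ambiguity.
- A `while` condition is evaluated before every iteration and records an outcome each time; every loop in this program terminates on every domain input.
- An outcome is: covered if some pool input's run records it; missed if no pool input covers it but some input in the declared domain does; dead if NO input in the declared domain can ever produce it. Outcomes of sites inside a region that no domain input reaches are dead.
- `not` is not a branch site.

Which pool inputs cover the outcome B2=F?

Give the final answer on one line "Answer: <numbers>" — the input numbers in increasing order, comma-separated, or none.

input #1 (b=4, x=10): does not record B2=F
input #2 (b=7, x=2): does not record B2=F
input #3 (b=9, x=7): does not record B2=F
input #4 (b=2, x=4): does not record B2=F
input #5 (b=0, x=6): does not record B2=F
input #6 (b=6, x=6): does not record B2=F

Answer: none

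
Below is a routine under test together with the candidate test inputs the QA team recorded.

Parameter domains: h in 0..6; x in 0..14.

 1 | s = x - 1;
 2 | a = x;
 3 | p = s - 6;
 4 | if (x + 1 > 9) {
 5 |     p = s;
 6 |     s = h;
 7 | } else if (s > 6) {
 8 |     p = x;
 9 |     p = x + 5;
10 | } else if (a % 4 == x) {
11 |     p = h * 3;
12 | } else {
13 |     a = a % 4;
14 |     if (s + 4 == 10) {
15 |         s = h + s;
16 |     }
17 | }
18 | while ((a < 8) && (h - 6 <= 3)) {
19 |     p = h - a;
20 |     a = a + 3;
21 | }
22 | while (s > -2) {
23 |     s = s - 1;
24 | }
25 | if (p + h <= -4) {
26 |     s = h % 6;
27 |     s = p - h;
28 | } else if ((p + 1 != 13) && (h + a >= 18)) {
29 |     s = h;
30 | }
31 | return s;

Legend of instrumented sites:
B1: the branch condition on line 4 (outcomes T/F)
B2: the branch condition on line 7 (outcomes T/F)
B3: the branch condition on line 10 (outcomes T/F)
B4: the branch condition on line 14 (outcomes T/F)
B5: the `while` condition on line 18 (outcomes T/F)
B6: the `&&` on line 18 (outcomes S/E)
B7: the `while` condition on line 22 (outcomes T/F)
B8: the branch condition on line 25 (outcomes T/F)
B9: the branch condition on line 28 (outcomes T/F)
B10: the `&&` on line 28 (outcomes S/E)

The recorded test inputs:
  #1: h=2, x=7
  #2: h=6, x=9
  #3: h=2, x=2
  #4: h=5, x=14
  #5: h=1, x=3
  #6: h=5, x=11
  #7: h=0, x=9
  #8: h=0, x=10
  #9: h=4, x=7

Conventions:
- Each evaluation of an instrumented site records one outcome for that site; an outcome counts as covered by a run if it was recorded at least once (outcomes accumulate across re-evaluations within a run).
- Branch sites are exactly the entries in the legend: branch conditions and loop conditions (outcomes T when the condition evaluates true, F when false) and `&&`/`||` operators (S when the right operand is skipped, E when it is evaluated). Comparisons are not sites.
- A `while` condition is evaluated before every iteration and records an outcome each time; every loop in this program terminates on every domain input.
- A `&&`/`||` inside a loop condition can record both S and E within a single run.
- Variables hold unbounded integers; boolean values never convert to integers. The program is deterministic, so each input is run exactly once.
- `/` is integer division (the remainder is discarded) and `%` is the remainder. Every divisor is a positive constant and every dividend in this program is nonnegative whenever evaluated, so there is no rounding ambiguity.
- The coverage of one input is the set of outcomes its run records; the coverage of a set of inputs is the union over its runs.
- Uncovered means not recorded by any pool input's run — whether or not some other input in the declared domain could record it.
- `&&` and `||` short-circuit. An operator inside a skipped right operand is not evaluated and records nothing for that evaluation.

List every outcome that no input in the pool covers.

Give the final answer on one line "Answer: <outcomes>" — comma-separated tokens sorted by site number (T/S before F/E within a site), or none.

test 1 (h=2, x=7) fires B1->F, B2->F, B3->F, B4->T, B6->E, B5->T, B6->E, B5->T, B6->S, B5->F, B7->T, B7->T, B7->T, B7->T, ...; hits B1=F, B2=F, B3=F, B4=T, B5=T, B5=F, B6=S, B6=E, B7=T, B7=F, B8=F, B9=F, B10=E
test 2 (h=6, x=9) fires B1->T, B6->S, B5->F, B7->T, B7->T, B7->T, B7->T, B7->T, B7->T, B7->T, B7->T, B7->F, B8->F, B10->E, ...; hits B1=T, B5=F, B6=S, B7=T, B7=F, B8=F, B9=F, B10=E
test 3 (h=2, x=2) fires B1->F, B2->F, B3->T, B6->E, B5->T, B6->E, B5->T, B6->S, B5->F, B7->T, B7->T, B7->T, B7->F, B8->F, ...; hits B1=F, B2=F, B3=T, B5=T, B5=F, B6=S, B6=E, B7=T, B7=F, B8=F, B9=F, B10=E
test 4 (h=5, x=14) fires B1->T, B6->S, B5->F, B7->T, B7->T, B7->T, B7->T, B7->T, B7->T, B7->T, B7->F, B8->F, B10->E, B9->T; hits B1=T, B5=F, B6=S, B7=T, B7=F, B8=F, B9=T, B10=E
test 5 (h=1, x=3) fires B1->F, B2->F, B3->T, B6->E, B5->T, B6->E, B5->T, B6->S, B5->F, B7->T, B7->T, B7->T, B7->T, B7->F, ...; hits B1=F, B2=F, B3=T, B5=T, B5=F, B6=S, B6=E, B7=T, B7=F, B8=T
test 6 (h=5, x=11) fires B1->T, B6->S, B5->F, B7->T, B7->T, B7->T, B7->T, B7->T, B7->T, B7->T, B7->F, B8->F, B10->E, B9->F; hits B1=T, B5=F, B6=S, B7=T, B7=F, B8=F, B9=F, B10=E
test 7 (h=0, x=9) fires B1->T, B6->S, B5->F, B7->T, B7->T, B7->F, B8->F, B10->E, B9->F; hits B1=T, B5=F, B6=S, B7=T, B7=F, B8=F, B9=F, B10=E
test 8 (h=0, x=10) fires B1->T, B6->S, B5->F, B7->T, B7->T, B7->F, B8->F, B10->E, B9->F; hits B1=T, B5=F, B6=S, B7=T, B7=F, B8=F, B9=F, B10=E
test 9 (h=4, x=7) fires B1->F, B2->F, B3->F, B4->T, B6->E, B5->T, B6->E, B5->T, B6->S, B5->F, B7->T, B7->T, B7->T, B7->T, ...; hits B1=F, B2=F, B3=F, B4=T, B5=T, B5=F, B6=S, B6=E, B7=T, B7=F, B8=F, B9=F, B10=E
union over the pool: B1=T, B1=F, B2=F, B3=T, B3=F, B4=T, B5=T, B5=F, B6=S, B6=E, B7=T, B7=F, B8=T, B8=F, B9=T, B9=F, B10=E
uncovered (3 of 20): B2=T, B4=F, B10=S

Answer: B2=T, B4=F, B10=S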